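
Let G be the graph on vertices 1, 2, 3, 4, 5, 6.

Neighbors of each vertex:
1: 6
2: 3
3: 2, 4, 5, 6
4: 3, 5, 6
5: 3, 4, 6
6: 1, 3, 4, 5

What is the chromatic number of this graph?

4

3, 4, 5, 6 are pairwise adjacent (a clique of size 4), so at least 4 colors are needed.
One proper 4-coloring: 1=a, 2=b, 3=a, 4=c, 5=d, 6=b. Each edge has distinct colors on its endpoints.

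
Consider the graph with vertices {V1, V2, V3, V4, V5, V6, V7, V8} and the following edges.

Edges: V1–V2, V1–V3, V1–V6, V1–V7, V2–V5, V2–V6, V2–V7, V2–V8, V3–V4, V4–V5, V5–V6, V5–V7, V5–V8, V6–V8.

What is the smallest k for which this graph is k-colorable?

V2, V5, V6, V8 are pairwise adjacent (a clique of size 4), so at least 4 colors are needed.
One proper 4-coloring: V1=red, V2=blue, V3=green, V4=blue, V5=red, V6=green, V7=green, V8=yellow. Each edge has distinct colors on its endpoints.

4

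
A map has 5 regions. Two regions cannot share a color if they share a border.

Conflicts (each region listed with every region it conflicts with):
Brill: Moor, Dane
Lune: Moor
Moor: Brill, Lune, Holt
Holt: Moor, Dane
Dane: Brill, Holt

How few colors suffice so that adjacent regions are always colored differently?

Brill and Moor conflict, so at least 2 colors are needed.
One proper 2-coloring: Brill=2, Lune=2, Moor=1, Holt=2, Dane=1. Each listed conflict is separated.

2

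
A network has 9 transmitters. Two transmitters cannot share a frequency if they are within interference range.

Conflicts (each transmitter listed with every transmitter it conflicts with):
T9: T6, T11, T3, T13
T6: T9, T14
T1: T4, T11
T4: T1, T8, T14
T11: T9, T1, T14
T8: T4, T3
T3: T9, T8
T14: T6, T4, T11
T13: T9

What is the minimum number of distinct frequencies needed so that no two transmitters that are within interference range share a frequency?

T6 and T14 conflict, so at least 2 frequencies are needed.
Using 2 frequencies: T9=1, T6=2, T1=1, T4=2, T11=2, T8=1, T3=2, T14=1, T13=2. Each listed conflict is separated.

2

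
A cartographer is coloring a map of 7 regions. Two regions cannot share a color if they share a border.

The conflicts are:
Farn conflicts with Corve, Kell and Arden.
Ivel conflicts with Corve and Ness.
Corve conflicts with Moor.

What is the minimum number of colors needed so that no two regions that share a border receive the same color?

Farn and Kell conflict, so at least 2 colors are needed.
A valid assignment using 2 colors: Farn=2, Ivel=2, Corve=1, Ness=1, Moor=2, Kell=1, Arden=1. No two conflicting regions share a color.

2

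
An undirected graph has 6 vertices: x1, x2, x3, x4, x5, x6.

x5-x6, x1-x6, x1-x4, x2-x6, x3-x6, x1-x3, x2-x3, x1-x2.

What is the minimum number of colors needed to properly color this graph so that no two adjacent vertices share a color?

x1, x2, x3, x6 form a clique, so at least 4 colors are needed.
4 colors suffice: x1=B, x2=Y, x3=G, x4=R, x5=B, x6=R. No two adjacent vertices share a color.

4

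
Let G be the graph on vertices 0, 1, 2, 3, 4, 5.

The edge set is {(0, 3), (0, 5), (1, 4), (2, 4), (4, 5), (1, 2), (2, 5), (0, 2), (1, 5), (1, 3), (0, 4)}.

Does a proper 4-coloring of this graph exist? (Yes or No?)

Yes

The chromatic number is 4. 0, 2, 4, 5 form a clique, so at least 4 colors are needed.
A valid assignment using 4 colors: 0=red, 1=red, 2=green, 3=blue, 4=blue, 5=yellow.
That is already a proper 4-coloring.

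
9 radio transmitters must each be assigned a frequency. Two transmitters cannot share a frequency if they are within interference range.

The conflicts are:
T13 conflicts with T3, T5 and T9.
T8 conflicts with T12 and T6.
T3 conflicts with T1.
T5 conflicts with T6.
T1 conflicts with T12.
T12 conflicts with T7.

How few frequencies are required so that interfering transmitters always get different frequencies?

The cycle T8-T6-T5-T13-T3-T1-T12-T8 has odd length 7, so it cannot be 2-colored; at least 3 frequencies are needed.
3 frequencies suffice: frequency 1 → {T13, T12, T6}; frequency 2 → {T8, T3, T5, T9, T7}; frequency 3 → {T1}. No two conflicting transmitters share a frequency.

3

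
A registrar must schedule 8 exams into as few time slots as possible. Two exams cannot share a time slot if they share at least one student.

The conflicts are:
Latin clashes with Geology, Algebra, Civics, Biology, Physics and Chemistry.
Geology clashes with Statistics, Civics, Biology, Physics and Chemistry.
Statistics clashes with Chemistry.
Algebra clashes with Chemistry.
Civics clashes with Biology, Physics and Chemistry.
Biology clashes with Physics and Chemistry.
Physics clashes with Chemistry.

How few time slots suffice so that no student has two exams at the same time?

Latin, Geology, Civics, Biology, Physics, Chemistry are mutually in conflict, so at least 6 time slots are needed.
6 time slots suffice: time slot 1 → {Chemistry}; time slot 2 → {Geology, Algebra}; time slot 3 → {Latin, Statistics}; time slot 4 → {Physics}; time slot 5 → {Biology}; time slot 6 → {Civics}. No two conflicting exams share a time slot.

6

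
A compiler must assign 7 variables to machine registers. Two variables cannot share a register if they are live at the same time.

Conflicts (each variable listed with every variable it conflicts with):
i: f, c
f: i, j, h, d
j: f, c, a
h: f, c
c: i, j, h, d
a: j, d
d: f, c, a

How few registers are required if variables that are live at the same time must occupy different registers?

2

c and d conflict, so at least 2 registers are needed.
2 registers suffice: register 1 → {f, c, a}; register 2 → {i, j, h, d}. No two conflicting variables share a register.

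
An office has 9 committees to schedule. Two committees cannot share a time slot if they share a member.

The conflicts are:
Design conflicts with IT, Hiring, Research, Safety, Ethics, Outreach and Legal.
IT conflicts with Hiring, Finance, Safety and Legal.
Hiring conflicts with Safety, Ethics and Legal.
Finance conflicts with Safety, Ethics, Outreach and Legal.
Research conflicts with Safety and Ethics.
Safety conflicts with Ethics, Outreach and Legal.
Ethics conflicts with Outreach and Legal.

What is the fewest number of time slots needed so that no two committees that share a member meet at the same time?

Design, IT, Hiring, Safety, Legal pairwise conflict, so at least 5 time slots are needed.
A valid assignment using 5 time slots: Design=3, IT=2, Hiring=5, Finance=3, Research=4, Safety=1, Ethics=2, Outreach=4, Legal=4. No two conflicting committees share a time slot.

5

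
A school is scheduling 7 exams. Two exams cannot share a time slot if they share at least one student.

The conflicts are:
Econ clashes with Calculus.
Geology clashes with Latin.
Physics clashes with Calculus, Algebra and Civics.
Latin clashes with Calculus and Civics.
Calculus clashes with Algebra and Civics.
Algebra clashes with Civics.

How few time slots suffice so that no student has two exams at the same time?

Physics, Calculus, Algebra, Civics all conflict with each other, so at least 4 time slots are needed.
4 time slots suffice: time slot 1 → {Geology, Calculus}; time slot 2 → {Econ, Civics}; time slot 3 → {Physics, Latin}; time slot 4 → {Algebra}. Each listed conflict is separated.

4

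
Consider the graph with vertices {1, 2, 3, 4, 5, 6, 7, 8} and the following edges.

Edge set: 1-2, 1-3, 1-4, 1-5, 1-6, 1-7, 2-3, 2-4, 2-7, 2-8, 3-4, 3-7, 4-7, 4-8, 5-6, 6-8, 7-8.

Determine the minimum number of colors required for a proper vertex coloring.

1, 2, 3, 4, 7 are pairwise adjacent (a clique of size 5), so at least 5 colors are needed.
5 colors suffice: color a → {1, 8}; color b → {2, 6}; color c → {4, 5}; color d → {7}; color e → {3}. Each edge has distinct colors on its endpoints.

5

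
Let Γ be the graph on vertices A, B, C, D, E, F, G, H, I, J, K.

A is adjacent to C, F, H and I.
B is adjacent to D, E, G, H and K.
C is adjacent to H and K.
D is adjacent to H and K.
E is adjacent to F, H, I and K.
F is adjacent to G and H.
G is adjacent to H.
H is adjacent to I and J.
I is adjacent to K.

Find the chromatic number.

3

E, F, H are pairwise adjacent, so at least 3 colors are needed.
One proper 3-coloring: A=blue, B=green, C=green, D=blue, E=blue, F=green, G=blue, H=red, I=green, J=blue, K=red. No two adjacent vertices share a color.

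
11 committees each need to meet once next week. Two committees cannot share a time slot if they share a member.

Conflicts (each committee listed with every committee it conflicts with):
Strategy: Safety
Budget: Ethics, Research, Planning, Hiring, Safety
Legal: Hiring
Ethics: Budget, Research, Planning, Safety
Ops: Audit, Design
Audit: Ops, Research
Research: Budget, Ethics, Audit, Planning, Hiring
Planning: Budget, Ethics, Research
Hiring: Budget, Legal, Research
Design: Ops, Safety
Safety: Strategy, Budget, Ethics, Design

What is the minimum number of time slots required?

4

Budget, Ethics, Research, Planning are mutually in conflict, so at least 4 time slots are needed.
Using 4 time slots: Strategy=1, Budget=1, Legal=1, Ethics=3, Ops=2, Audit=1, Research=2, Planning=4, Hiring=3, Design=1, Safety=2. No two conflicting committees share a time slot.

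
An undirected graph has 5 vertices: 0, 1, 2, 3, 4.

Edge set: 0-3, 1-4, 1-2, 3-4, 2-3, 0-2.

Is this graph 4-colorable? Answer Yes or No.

Yes

The chromatic number is 3. 0, 2, 3 form a triangle, so at least 3 colors are needed.
3 colors suffice: color a → {1, 3}; color b → {2, 4}; color c → {0}.
Since 4 ≥ 3, a proper 4-coloring certainly exists.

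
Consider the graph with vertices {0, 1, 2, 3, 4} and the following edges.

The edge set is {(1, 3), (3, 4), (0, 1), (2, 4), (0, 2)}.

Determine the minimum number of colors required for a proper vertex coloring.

The cycle 0-1-3-4-2-0 has odd length 5, so it cannot be 2-colored; at least 3 colors are needed.
3 colors suffice: color red → {2, 3}; color blue → {1, 4}; color green → {0}. No two adjacent vertices share a color.

3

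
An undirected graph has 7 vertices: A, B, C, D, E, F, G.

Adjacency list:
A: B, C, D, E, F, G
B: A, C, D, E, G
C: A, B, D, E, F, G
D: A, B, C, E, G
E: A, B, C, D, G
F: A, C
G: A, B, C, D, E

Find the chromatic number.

A, B, C, D, E, G form a clique, so at least 6 colors are needed.
6 colors suffice: color 1 → {C}; color 2 → {A}; color 3 → {F, G}; color 4 → {E}; color 5 → {D}; color 6 → {B}. Each edge has distinct colors on its endpoints.

6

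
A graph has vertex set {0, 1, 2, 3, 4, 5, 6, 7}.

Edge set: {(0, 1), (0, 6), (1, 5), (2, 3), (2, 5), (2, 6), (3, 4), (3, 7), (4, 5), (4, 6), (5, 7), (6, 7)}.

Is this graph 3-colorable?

The chromatic number is 3. The cycle 4-5-1-0-6-4 has odd length 5, so it cannot be 2-colored; at least 3 colors are needed.
3 colors suffice: color a → {3, 5, 6}; color b → {1, 2, 4, 7}; color c → {0}.
That is already a proper 3-coloring.

Yes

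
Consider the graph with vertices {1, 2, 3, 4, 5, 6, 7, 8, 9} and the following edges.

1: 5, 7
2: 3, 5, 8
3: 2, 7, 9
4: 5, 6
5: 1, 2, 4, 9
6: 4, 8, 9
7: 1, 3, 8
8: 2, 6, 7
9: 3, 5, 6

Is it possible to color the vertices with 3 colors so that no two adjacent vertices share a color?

Yes

The chromatic number is 3. The cycle 9-6-8-2-5-9 has odd length 5, so it cannot be 2-colored; at least 3 colors are needed.
A valid assignment using 3 colors: 1=green, 2=blue, 3=red, 4=green, 5=red, 6=blue, 7=blue, 8=red, 9=green.
That is already a proper 3-coloring.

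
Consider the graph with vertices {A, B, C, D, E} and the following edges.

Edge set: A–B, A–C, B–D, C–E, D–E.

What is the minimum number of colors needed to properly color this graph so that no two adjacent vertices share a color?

The cycle D-E-C-A-B-D has odd length 5, so it cannot be 2-colored; at least 3 colors are needed.
3 colors suffice: color red → {C, D}; color blue → {B, E}; color green → {A}. Every edge joins two different colors.

3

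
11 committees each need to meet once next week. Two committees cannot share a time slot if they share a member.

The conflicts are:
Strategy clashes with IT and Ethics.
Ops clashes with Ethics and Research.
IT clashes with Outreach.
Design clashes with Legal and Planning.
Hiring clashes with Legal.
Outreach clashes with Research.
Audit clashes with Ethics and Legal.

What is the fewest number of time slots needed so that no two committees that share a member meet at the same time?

2

Outreach and Research conflict, so at least 2 time slots are needed.
A valid assignment using 2 time slots: Strategy=2, Ops=2, IT=1, Design=2, Hiring=2, Outreach=2, Audit=2, Ethics=1, Legal=1, Research=1, Planning=1. Each listed conflict is separated.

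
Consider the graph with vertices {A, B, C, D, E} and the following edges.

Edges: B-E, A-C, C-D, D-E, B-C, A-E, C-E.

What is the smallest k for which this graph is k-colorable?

3

C, D, E are mutually adjacent, so at least 3 colors are needed.
3 colors suffice: A=3, B=3, C=2, D=3, E=1. No two adjacent vertices share a color.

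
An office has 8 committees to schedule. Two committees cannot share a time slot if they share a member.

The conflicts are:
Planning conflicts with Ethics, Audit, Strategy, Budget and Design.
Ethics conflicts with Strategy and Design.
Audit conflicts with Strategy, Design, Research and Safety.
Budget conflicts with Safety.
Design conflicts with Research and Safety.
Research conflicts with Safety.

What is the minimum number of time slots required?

4

Audit, Design, Research, Safety pairwise conflict, so at least 4 time slots are needed.
4 time slots suffice: Planning=3, Ethics=2, Audit=2, Strategy=1, Budget=1, Design=1, Research=4, Safety=3. Each listed conflict is separated.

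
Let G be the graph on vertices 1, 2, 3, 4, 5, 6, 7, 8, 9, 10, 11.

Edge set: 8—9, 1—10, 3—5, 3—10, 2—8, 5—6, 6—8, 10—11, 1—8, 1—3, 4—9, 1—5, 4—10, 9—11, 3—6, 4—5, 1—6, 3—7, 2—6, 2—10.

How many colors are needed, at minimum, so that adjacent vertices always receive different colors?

4

1, 3, 5, 6 are pairwise adjacent (a clique of size 4), so at least 4 colors are needed.
4 colors suffice: color red → {6, 7, 9, 10}; color blue → {3, 4, 8, 11}; color green → {1, 2}; color yellow → {5}. Every edge joins two different colors.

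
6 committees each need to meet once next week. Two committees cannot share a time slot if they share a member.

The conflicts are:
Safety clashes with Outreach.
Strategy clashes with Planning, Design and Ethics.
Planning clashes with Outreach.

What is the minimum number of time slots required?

2

Planning and Outreach conflict, so at least 2 time slots are needed.
2 time slots suffice: Safety=2, Strategy=1, Planning=2, Design=2, Outreach=1, Ethics=2. Every pair that conflicts lands in different time slots.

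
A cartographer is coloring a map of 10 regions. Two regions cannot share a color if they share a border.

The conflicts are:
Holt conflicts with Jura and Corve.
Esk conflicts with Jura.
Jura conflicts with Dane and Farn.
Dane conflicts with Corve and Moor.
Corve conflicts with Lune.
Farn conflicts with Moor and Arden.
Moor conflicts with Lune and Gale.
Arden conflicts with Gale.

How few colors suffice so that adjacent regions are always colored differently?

Farn and Moor conflict, so at least 2 colors are needed.
2 colors suffice: Holt=2, Esk=2, Jura=1, Dane=2, Corve=1, Farn=2, Moor=1, Arden=1, Lune=2, Gale=2. Every pair that conflicts lands in different colors.

2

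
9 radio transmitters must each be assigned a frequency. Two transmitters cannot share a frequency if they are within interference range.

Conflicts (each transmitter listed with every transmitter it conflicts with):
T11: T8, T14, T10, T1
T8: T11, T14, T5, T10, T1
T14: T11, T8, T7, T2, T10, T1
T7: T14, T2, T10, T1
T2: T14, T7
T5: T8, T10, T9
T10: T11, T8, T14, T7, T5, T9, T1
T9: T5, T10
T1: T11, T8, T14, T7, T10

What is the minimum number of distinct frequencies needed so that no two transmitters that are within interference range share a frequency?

5

T11, T8, T14, T10, T1 are mutually in conflict, so at least 5 frequencies are needed.
5 frequencies suffice: frequency 1 → {T2, T10}; frequency 2 → {T14, T5}; frequency 3 → {T9, T1}; frequency 4 → {T8, T7}; frequency 5 → {T11}. Each listed conflict is separated.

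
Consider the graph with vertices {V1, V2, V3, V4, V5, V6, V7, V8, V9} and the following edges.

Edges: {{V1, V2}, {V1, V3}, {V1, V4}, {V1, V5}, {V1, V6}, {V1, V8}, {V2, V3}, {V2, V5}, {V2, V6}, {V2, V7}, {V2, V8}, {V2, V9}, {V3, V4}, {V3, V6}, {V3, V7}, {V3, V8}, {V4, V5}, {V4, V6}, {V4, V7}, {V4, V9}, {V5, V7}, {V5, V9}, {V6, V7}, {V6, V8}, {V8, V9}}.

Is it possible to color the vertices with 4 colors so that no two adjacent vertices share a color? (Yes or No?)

V1, V2, V3, V6, V8 are pairwise adjacent (a clique of size 5), so at least 5 colors are needed.
So 4 colors are not enough.

No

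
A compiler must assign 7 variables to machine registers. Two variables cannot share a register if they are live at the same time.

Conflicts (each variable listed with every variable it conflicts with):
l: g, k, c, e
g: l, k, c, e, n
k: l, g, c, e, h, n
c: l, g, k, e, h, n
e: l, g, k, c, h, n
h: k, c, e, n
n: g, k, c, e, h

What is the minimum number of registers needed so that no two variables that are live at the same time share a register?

l, g, k, c, e all conflict with each other, so at least 5 registers are needed.
5 registers suffice: l=5, g=4, k=3, c=1, e=2, h=4, n=5. Every pair that conflicts lands in different registers.

5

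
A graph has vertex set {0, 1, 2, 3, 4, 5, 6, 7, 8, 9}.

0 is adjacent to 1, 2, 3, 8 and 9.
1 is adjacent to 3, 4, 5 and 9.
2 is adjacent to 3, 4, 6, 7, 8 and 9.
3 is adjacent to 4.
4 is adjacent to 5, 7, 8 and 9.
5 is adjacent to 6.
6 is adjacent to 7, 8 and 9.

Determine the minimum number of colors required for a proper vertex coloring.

3

0, 1, 9 are pairwise adjacent, so at least 3 colors are needed.
3 colors suffice: 0=b, 1=a, 2=a, 3=c, 4=b, 5=c, 6=b, 7=c, 8=c, 9=c. No two adjacent vertices share a color.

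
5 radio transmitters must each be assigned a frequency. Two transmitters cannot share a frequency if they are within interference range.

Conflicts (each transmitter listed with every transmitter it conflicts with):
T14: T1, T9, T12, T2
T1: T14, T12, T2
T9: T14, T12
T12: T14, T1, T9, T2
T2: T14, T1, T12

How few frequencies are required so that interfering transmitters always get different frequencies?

4

T14, T1, T12, T2 all conflict with each other, so at least 4 frequencies are needed.
Using 4 frequencies: T14=1, T1=4, T9=3, T12=2, T2=3. Each listed conflict is separated.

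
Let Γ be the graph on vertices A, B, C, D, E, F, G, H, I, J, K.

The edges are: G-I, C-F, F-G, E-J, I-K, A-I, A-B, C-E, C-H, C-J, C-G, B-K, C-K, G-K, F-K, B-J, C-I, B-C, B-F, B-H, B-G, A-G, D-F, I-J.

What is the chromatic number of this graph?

5

B, C, F, G, K are mutually adjacent (a clique of size 5), so at least 5 colors are needed.
5 colors suffice: color 1 → {A, C, D}; color 2 → {B, E, I}; color 3 → {G, H, J}; color 4 → {K}; color 5 → {F}. No two adjacent vertices share a color.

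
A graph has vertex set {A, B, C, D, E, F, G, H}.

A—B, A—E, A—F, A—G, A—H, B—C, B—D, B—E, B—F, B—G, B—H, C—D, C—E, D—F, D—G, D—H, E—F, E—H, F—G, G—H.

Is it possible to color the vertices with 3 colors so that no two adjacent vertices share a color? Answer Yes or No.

A, B, E, H are mutually adjacent (a clique of size 4), so at least 4 colors are needed.
So 3 colors are not enough.

No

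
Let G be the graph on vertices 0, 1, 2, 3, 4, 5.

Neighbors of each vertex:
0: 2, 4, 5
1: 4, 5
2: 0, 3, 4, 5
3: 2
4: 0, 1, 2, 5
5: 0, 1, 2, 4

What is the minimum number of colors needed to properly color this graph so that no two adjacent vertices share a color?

4

0, 2, 4, 5 form a clique, so at least 4 colors are needed.
One proper 4-coloring: 0=yellow, 1=red, 2=red, 3=blue, 4=green, 5=blue. Each edge has distinct colors on its endpoints.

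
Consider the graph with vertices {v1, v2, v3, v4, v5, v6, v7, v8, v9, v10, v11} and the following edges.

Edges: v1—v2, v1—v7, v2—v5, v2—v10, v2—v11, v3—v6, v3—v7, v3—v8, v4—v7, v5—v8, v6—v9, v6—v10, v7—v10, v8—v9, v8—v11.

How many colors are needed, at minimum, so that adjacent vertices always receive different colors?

v1 and v2 are adjacent, so at least 2 colors are needed.
2 colors suffice: v1=2, v2=1, v3=2, v4=2, v5=2, v6=1, v7=1, v8=1, v9=2, v10=2, v11=2. No two adjacent vertices share a color.

2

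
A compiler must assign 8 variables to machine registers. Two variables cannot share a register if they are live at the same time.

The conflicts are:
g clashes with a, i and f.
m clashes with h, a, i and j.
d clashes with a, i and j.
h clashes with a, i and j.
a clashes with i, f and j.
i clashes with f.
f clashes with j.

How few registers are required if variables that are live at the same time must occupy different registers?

g, a, i, f all conflict with each other, so at least 4 registers are needed.
4 registers suffice: g=4, m=3, d=3, h=4, a=1, i=2, f=3, j=2. Every pair that conflicts lands in different registers.

4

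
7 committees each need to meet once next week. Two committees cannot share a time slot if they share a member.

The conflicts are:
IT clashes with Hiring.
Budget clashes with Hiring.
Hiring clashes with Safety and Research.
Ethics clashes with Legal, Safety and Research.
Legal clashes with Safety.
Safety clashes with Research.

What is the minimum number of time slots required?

3

Ethics, Safety, Research are mutually in conflict, so at least 3 time slots are needed.
A valid assignment using 3 time slots: IT=1, Budget=1, Hiring=2, Ethics=2, Legal=3, Safety=1, Research=3. Every pair that conflicts lands in different time slots.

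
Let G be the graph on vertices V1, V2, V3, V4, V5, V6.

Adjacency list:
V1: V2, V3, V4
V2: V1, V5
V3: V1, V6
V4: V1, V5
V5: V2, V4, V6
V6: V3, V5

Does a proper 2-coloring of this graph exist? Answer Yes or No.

No

The cycle V6-V5-V2-V1-V3-V6 has odd length 5, so it cannot be 2-colored; at least 3 colors are needed.
So 2 colors are not enough.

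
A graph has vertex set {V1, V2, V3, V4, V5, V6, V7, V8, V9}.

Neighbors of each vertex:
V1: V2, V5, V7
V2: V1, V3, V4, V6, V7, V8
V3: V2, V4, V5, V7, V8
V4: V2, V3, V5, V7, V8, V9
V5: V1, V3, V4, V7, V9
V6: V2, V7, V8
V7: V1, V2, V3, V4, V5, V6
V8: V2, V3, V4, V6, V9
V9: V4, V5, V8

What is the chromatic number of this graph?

4

V2, V3, V4, V7 form a clique, so at least 4 colors are needed.
4 colors suffice: color 1 → {V7, V8}; color 2 → {V2, V5}; color 3 → {V1, V4, V6}; color 4 → {V3, V9}. No two adjacent vertices share a color.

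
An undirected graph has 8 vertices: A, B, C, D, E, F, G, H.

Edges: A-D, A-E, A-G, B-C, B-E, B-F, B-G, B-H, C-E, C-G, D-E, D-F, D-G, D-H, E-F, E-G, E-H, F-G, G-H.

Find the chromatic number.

B, E, G, H are mutually adjacent (a clique of size 4), so at least 4 colors are needed.
4 colors suffice: color red → {E}; color blue → {G}; color green → {B, D}; color yellow → {A, C, F, H}. Every edge joins two different colors.

4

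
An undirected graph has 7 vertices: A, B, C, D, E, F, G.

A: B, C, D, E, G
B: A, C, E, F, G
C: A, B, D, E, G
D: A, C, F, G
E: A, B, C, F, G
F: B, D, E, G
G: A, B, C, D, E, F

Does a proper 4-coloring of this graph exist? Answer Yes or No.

A, B, C, E, G are mutually adjacent (a clique of size 5), so at least 5 colors are needed.
So 4 colors are not enough.

No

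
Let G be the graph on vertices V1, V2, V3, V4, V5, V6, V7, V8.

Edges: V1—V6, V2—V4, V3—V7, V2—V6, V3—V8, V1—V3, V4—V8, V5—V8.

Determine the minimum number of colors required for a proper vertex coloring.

2

V3 and V7 are adjacent, so at least 2 colors are needed.
One proper 2-coloring: V1=2, V2=2, V3=1, V4=1, V5=1, V6=1, V7=2, V8=2. Every edge joins two different colors.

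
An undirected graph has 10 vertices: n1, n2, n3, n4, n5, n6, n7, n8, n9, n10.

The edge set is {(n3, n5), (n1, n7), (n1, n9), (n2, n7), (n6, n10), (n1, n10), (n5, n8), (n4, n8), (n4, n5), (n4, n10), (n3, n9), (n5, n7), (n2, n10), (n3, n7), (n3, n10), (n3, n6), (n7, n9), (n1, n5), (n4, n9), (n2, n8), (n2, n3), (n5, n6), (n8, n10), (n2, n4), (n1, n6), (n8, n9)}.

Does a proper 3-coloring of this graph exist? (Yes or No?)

n2, n4, n8, n10 are mutually adjacent (a clique of size 4), so at least 4 colors are needed.
So 3 colors are not enough.

No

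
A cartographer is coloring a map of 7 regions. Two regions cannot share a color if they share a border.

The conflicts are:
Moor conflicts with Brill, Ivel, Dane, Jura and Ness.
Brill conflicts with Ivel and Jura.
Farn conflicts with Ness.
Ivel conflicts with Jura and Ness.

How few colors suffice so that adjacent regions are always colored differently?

4

Moor, Brill, Ivel, Jura pairwise conflict, so at least 4 colors are needed.
One proper 4-coloring: Moor=1, Brill=4, Farn=1, Ivel=2, Dane=2, Jura=3, Ness=3. Each listed conflict is separated.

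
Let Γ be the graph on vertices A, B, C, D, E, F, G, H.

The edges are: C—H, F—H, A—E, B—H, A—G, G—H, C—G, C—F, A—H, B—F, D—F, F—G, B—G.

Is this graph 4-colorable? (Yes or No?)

Yes

The chromatic number is 4. B, F, G, H are pairwise adjacent (a clique of size 4), so at least 4 colors are needed.
One proper 4-coloring: A=1, B=4, C=4, D=2, E=2, F=1, G=3, H=2.
That is already a proper 4-coloring.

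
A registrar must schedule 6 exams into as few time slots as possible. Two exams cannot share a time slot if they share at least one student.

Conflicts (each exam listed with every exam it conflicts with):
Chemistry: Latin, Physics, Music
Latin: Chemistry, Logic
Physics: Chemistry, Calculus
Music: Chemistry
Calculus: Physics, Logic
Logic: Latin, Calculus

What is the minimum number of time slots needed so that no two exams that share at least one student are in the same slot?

The cycle Latin-Logic-Calculus-Physics-Chemistry-Latin has odd length 5, so it cannot be 2-colored; at least 3 time slots are needed.
Using 3 time slots: Chemistry=1, Latin=3, Physics=2, Music=2, Calculus=1, Logic=2. No two conflicting exams share a time slot.

3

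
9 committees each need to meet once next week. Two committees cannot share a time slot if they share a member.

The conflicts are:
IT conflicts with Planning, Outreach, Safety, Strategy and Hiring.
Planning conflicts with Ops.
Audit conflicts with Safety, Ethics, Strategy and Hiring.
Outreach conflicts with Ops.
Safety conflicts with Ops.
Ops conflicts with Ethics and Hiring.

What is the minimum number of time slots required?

Planning and Ops conflict, so at least 2 time slots are needed.
A valid assignment using 2 time slots: IT=1, Planning=2, Audit=1, Outreach=2, Safety=2, Ops=1, Ethics=2, Strategy=2, Hiring=2. Every pair that conflicts lands in different time slots.

2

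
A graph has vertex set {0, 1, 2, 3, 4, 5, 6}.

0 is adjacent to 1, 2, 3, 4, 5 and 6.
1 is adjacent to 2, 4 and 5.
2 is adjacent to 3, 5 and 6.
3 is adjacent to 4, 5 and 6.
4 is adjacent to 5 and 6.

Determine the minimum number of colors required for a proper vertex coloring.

0, 3, 4, 5 are pairwise adjacent (a clique of size 4), so at least 4 colors are needed.
4 colors suffice: color a → {0}; color b → {2, 4}; color c → {1, 3}; color d → {5, 6}. No two adjacent vertices share a color.

4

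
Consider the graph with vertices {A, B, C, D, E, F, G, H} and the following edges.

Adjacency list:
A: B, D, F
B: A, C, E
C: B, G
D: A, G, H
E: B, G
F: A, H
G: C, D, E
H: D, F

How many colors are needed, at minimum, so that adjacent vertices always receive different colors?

The cycle A-B-E-G-D-A has odd length 5, so it cannot be 2-colored; at least 3 colors are needed.
A valid assignment using 3 colors: A=2, B=1, C=3, D=1, E=3, F=1, G=2, H=2. Every edge joins two different colors.

3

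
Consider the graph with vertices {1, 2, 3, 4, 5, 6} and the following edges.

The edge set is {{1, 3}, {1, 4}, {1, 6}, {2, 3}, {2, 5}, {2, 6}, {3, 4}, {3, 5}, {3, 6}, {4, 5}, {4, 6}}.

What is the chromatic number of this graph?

4

1, 3, 4, 6 form a clique, so at least 4 colors are needed.
4 colors suffice: color red → {3}; color blue → {2, 4}; color green → {5, 6}; color yellow → {1}. Every edge joins two different colors.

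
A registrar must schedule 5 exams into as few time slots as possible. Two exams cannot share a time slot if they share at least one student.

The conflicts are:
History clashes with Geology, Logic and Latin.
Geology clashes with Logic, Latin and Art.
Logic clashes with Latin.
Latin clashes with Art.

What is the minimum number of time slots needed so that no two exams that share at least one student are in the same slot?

History, Geology, Logic, Latin pairwise conflict, so at least 4 time slots are needed.
4 time slots suffice: History=3, Geology=1, Logic=4, Latin=2, Art=3. Every pair that conflicts lands in different time slots.

4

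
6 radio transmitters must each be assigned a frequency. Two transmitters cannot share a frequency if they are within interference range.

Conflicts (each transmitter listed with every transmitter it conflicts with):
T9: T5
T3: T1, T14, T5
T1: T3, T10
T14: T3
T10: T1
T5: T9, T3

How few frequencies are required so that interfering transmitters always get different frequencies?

T3 and T5 conflict, so at least 2 frequencies are needed.
A valid assignment using 2 frequencies: T9=1, T3=1, T1=2, T14=2, T10=1, T5=2. No two conflicting transmitters share a frequency.

2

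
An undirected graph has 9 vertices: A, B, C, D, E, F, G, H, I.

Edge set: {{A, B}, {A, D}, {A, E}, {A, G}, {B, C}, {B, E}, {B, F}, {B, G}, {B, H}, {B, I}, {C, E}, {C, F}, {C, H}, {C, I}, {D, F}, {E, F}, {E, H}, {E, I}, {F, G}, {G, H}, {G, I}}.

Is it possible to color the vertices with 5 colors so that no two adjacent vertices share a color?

Yes

The chromatic number is 4. B, C, E, I are mutually adjacent (a clique of size 4), so at least 4 colors are needed.
4 colors suffice: color red → {B, D}; color blue → {E, G}; color green → {A, F, H, I}; color yellow → {C}.
Since 5 ≥ 4, a proper 5-coloring certainly exists.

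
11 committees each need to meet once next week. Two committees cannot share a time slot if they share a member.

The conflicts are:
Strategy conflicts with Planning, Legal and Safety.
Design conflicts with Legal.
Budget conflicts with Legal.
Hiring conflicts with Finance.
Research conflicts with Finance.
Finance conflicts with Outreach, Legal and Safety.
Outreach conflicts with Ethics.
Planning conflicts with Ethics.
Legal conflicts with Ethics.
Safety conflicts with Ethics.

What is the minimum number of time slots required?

Design and Legal conflict, so at least 2 time slots are needed.
A valid assignment using 2 time slots: Strategy=2, Design=2, Budget=2, Hiring=1, Research=1, Finance=2, Outreach=1, Planning=1, Legal=1, Safety=1, Ethics=2. Each listed conflict is separated.

2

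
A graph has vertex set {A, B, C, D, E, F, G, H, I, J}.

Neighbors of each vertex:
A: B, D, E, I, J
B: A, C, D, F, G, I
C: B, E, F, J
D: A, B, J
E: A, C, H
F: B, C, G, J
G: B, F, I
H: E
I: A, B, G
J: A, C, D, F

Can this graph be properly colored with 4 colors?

The chromatic number is 3. C, F, J form a triangle, so at least 3 colors are needed.
3 colors suffice: A=blue, B=red, C=blue, D=green, E=red, F=green, G=blue, H=blue, I=green, J=red.
Since 4 ≥ 3, a proper 4-coloring certainly exists.

Yes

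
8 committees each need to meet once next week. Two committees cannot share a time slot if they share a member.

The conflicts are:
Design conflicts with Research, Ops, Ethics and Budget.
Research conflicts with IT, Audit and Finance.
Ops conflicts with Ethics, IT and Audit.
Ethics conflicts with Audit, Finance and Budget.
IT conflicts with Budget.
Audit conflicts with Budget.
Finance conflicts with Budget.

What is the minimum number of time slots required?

Design, Ethics, Budget pairwise conflict, so at least 3 time slots are needed.
3 time slots suffice: time slot 1 → {Research, Ops, Budget}; time slot 2 → {Ethics, IT}; time slot 3 → {Design, Audit, Finance}. Every pair that conflicts lands in different time slots.

3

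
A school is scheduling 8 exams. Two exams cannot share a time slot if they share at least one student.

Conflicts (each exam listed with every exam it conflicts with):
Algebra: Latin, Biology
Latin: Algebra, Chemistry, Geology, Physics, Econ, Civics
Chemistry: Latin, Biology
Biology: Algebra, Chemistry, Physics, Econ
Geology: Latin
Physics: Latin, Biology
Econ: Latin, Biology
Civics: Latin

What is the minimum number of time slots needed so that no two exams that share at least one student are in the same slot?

2

Latin and Civics conflict, so at least 2 time slots are needed.
2 time slots suffice: time slot 1 → {Latin, Biology}; time slot 2 → {Algebra, Chemistry, Geology, Physics, Econ, Civics}. Every pair that conflicts lands in different time slots.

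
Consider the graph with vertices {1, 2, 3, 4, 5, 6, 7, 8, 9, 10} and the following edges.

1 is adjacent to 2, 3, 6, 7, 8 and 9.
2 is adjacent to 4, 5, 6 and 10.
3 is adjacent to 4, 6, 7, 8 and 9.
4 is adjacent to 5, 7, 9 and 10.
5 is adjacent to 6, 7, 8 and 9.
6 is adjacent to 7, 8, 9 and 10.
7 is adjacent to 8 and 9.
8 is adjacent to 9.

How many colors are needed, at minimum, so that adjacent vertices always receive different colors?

1, 3, 6, 7, 8, 9 form a clique, so at least 6 colors are needed.
6 colors suffice: color a → {4, 6}; color b → {2, 7}; color c → {9, 10}; color d → {8}; color e → {1, 5}; color f → {3}. Every edge joins two different colors.

6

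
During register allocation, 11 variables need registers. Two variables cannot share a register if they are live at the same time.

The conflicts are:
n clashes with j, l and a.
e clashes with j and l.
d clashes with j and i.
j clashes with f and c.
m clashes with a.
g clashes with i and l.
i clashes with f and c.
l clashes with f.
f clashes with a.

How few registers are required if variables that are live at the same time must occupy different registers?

2

g and l conflict, so at least 2 registers are needed.
2 registers suffice: n=2, e=2, d=2, j=1, m=2, g=2, i=1, l=1, f=2, a=1, c=2. Each listed conflict is separated.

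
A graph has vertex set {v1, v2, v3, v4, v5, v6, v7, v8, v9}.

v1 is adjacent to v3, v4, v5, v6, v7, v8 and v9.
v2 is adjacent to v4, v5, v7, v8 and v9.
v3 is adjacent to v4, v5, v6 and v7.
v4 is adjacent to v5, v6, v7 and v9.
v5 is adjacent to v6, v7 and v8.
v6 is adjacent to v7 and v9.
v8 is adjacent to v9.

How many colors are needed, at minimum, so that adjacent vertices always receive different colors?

v1, v3, v4, v5, v6, v7 are mutually adjacent (a clique of size 6), so at least 6 colors are needed.
6 colors suffice: v1=3, v2=3, v3=6, v4=2, v5=1, v6=5, v7=4, v8=2, v9=1. Every edge joins two different colors.

6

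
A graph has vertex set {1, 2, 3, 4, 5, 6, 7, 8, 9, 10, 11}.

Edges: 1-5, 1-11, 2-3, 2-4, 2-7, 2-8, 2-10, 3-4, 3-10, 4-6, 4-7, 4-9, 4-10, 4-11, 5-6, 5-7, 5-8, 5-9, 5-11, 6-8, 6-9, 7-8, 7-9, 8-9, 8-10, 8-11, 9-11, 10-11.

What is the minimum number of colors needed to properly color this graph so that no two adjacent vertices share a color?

4

5, 7, 8, 9 form a clique, so at least 4 colors are needed.
4 colors suffice: color red → {1, 4, 8}; color blue → {2, 5}; color green → {3, 6, 7, 11}; color yellow → {9, 10}. No two adjacent vertices share a color.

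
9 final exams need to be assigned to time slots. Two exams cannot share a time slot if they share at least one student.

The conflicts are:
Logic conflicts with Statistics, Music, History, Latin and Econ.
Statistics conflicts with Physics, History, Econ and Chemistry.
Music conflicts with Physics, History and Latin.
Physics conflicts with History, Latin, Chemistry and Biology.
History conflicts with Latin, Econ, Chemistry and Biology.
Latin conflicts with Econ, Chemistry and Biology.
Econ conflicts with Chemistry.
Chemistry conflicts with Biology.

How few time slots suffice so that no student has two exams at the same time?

Physics, History, Latin, Chemistry, Biology pairwise conflict, so at least 5 time slots are needed.
5 time slots suffice: time slot 1 → {History}; time slot 2 → {Statistics, Latin}; time slot 3 → {Logic, Chemistry}; time slot 4 → {Physics, Econ}; time slot 5 → {Music, Biology}. Every pair that conflicts lands in different time slots.

5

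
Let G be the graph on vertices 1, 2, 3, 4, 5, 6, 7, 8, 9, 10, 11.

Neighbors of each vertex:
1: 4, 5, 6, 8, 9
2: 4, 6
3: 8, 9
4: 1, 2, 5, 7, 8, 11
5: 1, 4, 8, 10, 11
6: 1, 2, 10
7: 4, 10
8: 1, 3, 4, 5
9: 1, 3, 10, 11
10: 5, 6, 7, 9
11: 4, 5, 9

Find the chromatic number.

1, 4, 5, 8 are pairwise adjacent (a clique of size 4), so at least 4 colors are needed.
4 colors suffice: 1=blue, 2=blue, 3=blue, 4=red, 5=green, 6=red, 7=green, 8=yellow, 9=red, 10=blue, 11=blue. Every edge joins two different colors.

4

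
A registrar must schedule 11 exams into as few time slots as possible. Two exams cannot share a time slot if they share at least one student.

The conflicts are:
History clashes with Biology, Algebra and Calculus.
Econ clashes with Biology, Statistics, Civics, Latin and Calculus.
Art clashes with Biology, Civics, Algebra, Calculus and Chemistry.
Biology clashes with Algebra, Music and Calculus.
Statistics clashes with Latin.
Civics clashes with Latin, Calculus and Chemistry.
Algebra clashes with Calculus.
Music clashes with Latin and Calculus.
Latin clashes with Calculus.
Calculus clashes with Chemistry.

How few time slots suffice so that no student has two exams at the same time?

Econ, Civics, Latin, Calculus are mutually in conflict, so at least 4 time slots are needed.
4 time slots suffice: time slot 1 → {Statistics, Calculus}; time slot 2 → {Biology, Civics}; time slot 3 → {History, Econ, Art, Music}; time slot 4 → {Algebra, Latin, Chemistry}. No two conflicting exams share a time slot.

4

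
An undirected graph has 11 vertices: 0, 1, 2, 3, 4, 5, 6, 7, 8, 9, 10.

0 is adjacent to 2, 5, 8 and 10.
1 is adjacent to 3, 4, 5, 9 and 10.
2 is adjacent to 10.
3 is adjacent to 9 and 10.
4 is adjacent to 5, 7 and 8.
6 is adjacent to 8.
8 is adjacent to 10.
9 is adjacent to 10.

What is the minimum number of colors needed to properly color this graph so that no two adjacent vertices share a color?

1, 3, 9, 10 are pairwise adjacent (a clique of size 4), so at least 4 colors are needed.
One proper 4-coloring: 0=b, 1=b, 2=c, 3=c, 4=a, 5=c, 6=a, 7=b, 8=c, 9=d, 10=a. Each edge has distinct colors on its endpoints.

4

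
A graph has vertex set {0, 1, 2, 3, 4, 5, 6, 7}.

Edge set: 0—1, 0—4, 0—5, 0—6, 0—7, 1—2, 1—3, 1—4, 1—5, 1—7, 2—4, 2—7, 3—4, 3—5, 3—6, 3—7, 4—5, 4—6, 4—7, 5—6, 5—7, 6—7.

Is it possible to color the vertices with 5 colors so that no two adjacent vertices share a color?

The chromatic number is 5. 1, 3, 4, 5, 7 form a clique, so at least 5 colors are needed.
5 colors suffice: 0=purple, 1=green, 2=yellow, 3=purple, 4=blue, 5=yellow, 6=green, 7=red.
That is already a proper 5-coloring.

Yes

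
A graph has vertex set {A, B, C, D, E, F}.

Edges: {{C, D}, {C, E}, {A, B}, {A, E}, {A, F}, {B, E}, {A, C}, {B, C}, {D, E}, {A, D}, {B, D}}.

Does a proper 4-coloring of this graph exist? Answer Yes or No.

A, B, C, D, E form a clique, so at least 5 colors are needed.
So 4 colors are not enough.

No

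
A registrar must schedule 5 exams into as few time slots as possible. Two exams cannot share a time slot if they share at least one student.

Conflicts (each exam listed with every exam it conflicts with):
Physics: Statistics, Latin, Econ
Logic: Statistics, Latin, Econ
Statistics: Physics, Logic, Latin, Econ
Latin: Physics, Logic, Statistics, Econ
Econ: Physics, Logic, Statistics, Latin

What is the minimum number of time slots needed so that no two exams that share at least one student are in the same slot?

Logic, Statistics, Latin, Econ pairwise conflict, so at least 4 time slots are needed.
4 time slots suffice: time slot 1 → {Statistics}; time slot 2 → {Latin}; time slot 3 → {Econ}; time slot 4 → {Physics, Logic}. No two conflicting exams share a time slot.

4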